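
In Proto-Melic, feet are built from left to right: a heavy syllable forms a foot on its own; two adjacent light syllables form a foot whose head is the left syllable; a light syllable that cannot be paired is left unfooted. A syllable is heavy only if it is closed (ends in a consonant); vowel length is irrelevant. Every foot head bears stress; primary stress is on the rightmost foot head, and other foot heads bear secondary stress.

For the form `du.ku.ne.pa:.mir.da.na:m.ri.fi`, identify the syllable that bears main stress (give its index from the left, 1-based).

Weights: 1 du L, 2 ku L, 3 ne L, 4 pa: L, 5 mir H, 6 da L, 7 na:m H, 8 ri L, 9 fi L.
Parse left to right (heavy = foot alone; LL = one foot; stranded L unfooted): (ˈdu.ku) (ˈne.pa:) (ˈmir) da (ˈna:m) (ˈri.fi).
Foot heads: 1, 3, 5, 7, 8.
Primary stress on the rightmost head = syllable 8.
Primary stress: syllable 8 → du.ku.ne.pa:.mir.da.na:m.ˈri.fi.

8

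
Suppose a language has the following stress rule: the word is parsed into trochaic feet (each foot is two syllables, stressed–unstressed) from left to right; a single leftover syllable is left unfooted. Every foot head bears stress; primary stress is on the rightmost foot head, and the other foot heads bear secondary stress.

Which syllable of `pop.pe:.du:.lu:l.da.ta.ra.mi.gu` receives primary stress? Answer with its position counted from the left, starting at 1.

Parse left to right into trochaic (ˈσσ) feet: (ˈpop.pe:) (ˈdu:.lu:l) (ˈda.ta) (ˈra.mi) gu. Syllable 9 is left unfooted.
Foot heads (stressed positions): 1, 3, 5, 7.
End Rule Rightmost: primary stress on the rightmost head = syllable 7.
Primary stress: syllable 7 → pop.pe:.du:.lu:l.da.ta.ˈra.mi.gu.

7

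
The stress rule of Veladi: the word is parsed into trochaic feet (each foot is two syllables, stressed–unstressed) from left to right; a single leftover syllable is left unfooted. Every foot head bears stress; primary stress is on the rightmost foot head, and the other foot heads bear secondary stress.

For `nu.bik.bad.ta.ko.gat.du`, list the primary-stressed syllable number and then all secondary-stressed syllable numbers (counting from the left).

Parse left to right into trochaic (ˈσσ) feet: (ˈnu.bik) (ˈbad.ta) (ˈko.gat) du. Syllable 7 is left unfooted.
Foot heads (stressed positions): 1, 3, 5.
End Rule Rightmost: primary stress on the rightmost head = syllable 5.
Secondary stress on 1, 3: ˌnu.bik.ˌbad.ta.ˈko.gat.du.

primary 5, secondary 1, 3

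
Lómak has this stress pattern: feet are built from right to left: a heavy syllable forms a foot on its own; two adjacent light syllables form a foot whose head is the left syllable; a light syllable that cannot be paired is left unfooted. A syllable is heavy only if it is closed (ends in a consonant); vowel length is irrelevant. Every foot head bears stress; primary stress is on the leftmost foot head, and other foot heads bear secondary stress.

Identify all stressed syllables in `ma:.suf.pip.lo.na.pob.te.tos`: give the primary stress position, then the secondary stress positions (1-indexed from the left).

primary 2, secondary 3, 4, 6, 8

Weights: 1 ma: L, 2 suf H, 3 pip H, 4 lo L, 5 na L, 6 pob H, 7 te L, 8 tos H.
Parse right to left (heavy = foot alone; LL = one foot; stranded L unfooted): ma: (ˈsuf) (ˈpip) (ˈlo.na) (ˈpob) te (ˈtos).
Foot heads: 2, 3, 4, 6, 8.
Primary stress on the leftmost head = syllable 2.
Secondary stress on 3, 4, 6, 8: ma:.ˈsuf.ˌpip.ˌlo.na.ˌpob.te.ˌtos.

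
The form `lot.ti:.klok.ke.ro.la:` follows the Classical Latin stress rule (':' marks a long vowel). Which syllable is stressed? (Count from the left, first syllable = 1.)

Classical Latin: stress the penult if heavy (long vowel or closed), else the antepenult.
Weights: 4 ke L, 5 ro L, 6 la: H.
The penult (syllable 5, ro) is light, so stress falls on the antepenult (syllable 4, ke).
Stress on syllable 4: lot.ti:.klok.ˈke.ro.la:.

4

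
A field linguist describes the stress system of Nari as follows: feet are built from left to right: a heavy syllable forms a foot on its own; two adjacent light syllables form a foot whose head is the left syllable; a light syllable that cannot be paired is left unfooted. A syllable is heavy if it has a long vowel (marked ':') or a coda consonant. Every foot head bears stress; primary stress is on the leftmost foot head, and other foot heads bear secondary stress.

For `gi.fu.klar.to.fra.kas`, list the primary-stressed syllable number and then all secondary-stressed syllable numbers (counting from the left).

primary 1, secondary 3, 4, 6

Weights: 1 gi L, 2 fu L, 3 klar H, 4 to L, 5 fra L, 6 kas H.
Parse left to right (heavy = foot alone; LL = one foot; stranded L unfooted): (ˈgi.fu) (ˈklar) (ˈto.fra) (ˈkas).
Foot heads: 1, 3, 4, 6.
Primary stress on the leftmost head = syllable 1.
Secondary stress on 3, 4, 6: ˈgi.fu.ˌklar.ˌto.fra.ˌkas.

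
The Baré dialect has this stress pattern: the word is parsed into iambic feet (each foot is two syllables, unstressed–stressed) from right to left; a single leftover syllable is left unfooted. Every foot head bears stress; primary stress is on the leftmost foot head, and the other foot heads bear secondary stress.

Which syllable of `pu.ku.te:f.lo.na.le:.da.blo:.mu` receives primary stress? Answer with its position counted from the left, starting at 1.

3

Parse right to left into iambic (σˈσ) feet: pu (ku.ˈte:f) (lo.ˈna) (le:.ˈda) (blo:.ˈmu). Syllable 1 is left unfooted.
Foot heads (stressed positions): 3, 5, 7, 9.
End Rule Leftmost: primary stress on the leftmost head = syllable 3.
Primary stress: syllable 3 → pu.ku.ˈte:f.lo.na.le:.da.blo:.mu.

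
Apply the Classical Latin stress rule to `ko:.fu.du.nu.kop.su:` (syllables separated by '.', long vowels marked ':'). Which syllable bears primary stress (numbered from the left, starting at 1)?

5

Classical Latin: stress the penult if heavy (long vowel or closed), else the antepenult.
Weights: 4 nu L, 5 kop H, 6 su: H.
The penult (syllable 5, kop) is heavy, so it takes stress.
Stress on syllable 5: ko:.fu.du.nu.ˈkop.su:.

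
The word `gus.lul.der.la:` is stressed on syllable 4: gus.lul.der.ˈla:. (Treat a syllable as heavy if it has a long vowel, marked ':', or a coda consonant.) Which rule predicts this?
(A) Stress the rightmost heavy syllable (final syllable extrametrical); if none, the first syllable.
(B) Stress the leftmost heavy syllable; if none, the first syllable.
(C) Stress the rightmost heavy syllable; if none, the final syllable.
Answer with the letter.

Rule A → syllable 3 (observed: 4).
Rule B → syllable 1 (observed: 4).
Rule C → syllable 4 ✓.

C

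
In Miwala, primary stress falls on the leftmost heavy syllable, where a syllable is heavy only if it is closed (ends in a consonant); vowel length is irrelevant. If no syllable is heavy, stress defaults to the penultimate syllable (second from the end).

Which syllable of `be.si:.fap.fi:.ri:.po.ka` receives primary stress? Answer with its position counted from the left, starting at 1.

3

Weights: 1 be L, 2 si: L, 3 fap H, 4 fi: L, 5 ri: L, 6 po L, 7 ka L.
Heavy syllables in the domain: 3. The leftmost is syllable 3 (fap).
Primary stress: syllable 3 → be.si:.ˈfap.fi:.ri:.po.ka.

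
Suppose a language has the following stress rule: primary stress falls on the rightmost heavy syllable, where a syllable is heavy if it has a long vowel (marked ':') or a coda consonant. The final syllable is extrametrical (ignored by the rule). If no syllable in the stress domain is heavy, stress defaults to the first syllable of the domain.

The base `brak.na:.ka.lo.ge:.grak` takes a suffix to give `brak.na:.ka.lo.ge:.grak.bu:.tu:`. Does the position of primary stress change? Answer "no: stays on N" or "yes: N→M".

Base `brak.na:.ka.lo.ge:.grak` (6 syllables):
  The final syllable (6, grak) is extrametrical; the stress domain is syllables 1–5.
  Weights: 1 brak H, 2 na: H, 3 ka L, 4 lo L, 5 ge: H.
  Heavy syllables in the domain: 1, 2, 5. The rightmost is syllable 5 (ge:).
  → primary stress on syllable 5.
Suffixed `brak.na:.ka.lo.ge:.grak.bu:.tu:` (8 syllables):
  The final syllable (8, tu:) is extrametrical; the stress domain is syllables 1–7.
  Weights: 1 brak H, 2 na: H, 3 ka L, 4 lo L, 5 ge: H, 6 grak H, 7 bu: H.
  Heavy syllables in the domain: 1, 2, 5, 6, 7. The rightmost is syllable 7 (bu:).
  → primary stress on syllable 7.

yes: 5→7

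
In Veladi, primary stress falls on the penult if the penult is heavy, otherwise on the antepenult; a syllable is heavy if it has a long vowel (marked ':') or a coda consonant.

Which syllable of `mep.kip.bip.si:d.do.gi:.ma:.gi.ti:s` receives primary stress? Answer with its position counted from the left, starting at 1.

7

Weights: 7 ma: H, 8 gi L, 9 ti:s H.
The penult (syllable 8, gi) is light, so stress falls on the antepenult (syllable 7, ma:).
Primary stress: syllable 7 → mep.kip.bip.si:d.do.gi:.ˈma:.gi.ti:s.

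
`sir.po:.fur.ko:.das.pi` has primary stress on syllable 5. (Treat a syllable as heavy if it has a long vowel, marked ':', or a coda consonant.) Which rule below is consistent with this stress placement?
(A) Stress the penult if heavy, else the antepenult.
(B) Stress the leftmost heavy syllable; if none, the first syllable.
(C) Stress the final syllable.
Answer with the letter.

A

Rule A → syllable 5 ✓.
Rule B → syllable 1 (observed: 5).
Rule C → syllable 6 (observed: 5).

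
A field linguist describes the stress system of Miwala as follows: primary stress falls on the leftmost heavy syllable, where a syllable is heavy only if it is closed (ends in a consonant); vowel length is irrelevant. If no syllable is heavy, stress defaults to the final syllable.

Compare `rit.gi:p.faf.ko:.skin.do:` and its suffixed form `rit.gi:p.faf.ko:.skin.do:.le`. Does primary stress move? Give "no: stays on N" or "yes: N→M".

no: stays on 1

Base `rit.gi:p.faf.ko:.skin.do:` (6 syllables):
  Weights: 1 rit H, 2 gi:p H, 3 faf H, 4 ko: L, 5 skin H, 6 do: L.
  Heavy syllables in the domain: 1, 2, 3, 5. The leftmost is syllable 1 (rit).
  → primary stress on syllable 1.
Suffixed `rit.gi:p.faf.ko:.skin.do:.le` (7 syllables):
  Weights: 1 rit H, 2 gi:p H, 3 faf H, 4 ko: L, 5 skin H, 6 do: L, 7 le L.
  Heavy syllables in the domain: 1, 2, 3, 5. The leftmost is syllable 1 (rit).
  → primary stress on syllable 1.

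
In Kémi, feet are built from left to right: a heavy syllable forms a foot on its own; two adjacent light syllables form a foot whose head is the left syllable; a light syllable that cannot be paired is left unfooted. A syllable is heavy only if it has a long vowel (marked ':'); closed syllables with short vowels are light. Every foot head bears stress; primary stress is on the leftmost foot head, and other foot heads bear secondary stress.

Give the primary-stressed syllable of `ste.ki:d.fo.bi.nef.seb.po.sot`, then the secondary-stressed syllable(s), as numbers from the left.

Weights: 1 ste L, 2 ki:d H, 3 fo L, 4 bi L, 5 nef L, 6 seb L, 7 po L, 8 sot L.
Parse left to right (heavy = foot alone; LL = one foot; stranded L unfooted): ste (ˈki:d) (ˈfo.bi) (ˈnef.seb) (ˈpo.sot).
Foot heads: 2, 3, 5, 7.
Primary stress on the leftmost head = syllable 2.
Secondary stress on 3, 5, 7: ste.ˈki:d.ˌfo.bi.ˌnef.seb.ˌpo.sot.

primary 2, secondary 3, 5, 7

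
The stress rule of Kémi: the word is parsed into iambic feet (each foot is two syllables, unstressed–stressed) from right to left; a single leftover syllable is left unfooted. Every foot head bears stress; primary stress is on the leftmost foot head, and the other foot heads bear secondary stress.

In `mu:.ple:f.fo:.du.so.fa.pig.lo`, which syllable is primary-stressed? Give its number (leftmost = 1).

Parse right to left into iambic (σˈσ) feet: (mu:.ˈple:f) (fo:.ˈdu) (so.ˈfa) (pig.ˈlo).
Foot heads (stressed positions): 2, 4, 6, 8.
End Rule Leftmost: primary stress on the leftmost head = syllable 2.
Primary stress: syllable 2 → mu:.ˈple:f.fo:.du.so.fa.pig.lo.

2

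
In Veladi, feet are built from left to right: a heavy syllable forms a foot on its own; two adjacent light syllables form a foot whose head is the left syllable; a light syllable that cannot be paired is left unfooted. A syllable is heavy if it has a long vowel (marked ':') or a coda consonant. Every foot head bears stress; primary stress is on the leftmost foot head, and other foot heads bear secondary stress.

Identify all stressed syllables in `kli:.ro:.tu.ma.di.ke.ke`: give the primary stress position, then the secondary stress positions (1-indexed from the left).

Weights: 1 kli: H, 2 ro: H, 3 tu L, 4 ma L, 5 di L, 6 ke L, 7 ke L.
Parse left to right (heavy = foot alone; LL = one foot; stranded L unfooted): (ˈkli:) (ˈro:) (ˈtu.ma) (ˈdi.ke) ke.
Foot heads: 1, 2, 3, 5.
Primary stress on the leftmost head = syllable 1.
Secondary stress on 2, 3, 5: ˈkli:.ˌro:.ˌtu.ma.ˌdi.ke.ke.

primary 1, secondary 2, 3, 5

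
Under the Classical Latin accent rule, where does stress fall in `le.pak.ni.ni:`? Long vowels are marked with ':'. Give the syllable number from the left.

2

Classical Latin: stress the penult if heavy (long vowel or closed), else the antepenult.
Weights: 2 pak H, 3 ni L, 4 ni: H.
The penult (syllable 3, ni) is light, so stress falls on the antepenult (syllable 2, pak).
Stress on syllable 2: le.ˈpak.ni.ni:.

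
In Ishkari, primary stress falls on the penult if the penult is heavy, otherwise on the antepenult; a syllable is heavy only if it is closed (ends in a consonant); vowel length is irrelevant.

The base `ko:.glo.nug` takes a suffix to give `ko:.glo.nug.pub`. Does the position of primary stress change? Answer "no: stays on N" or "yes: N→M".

yes: 1→3

Base `ko:.glo.nug` (3 syllables):
  Weights: 1 ko: L, 2 glo L, 3 nug H.
  The penult (syllable 2, glo) is light, so stress falls on the antepenult (syllable 1, ko:).
  → primary stress on syllable 1.
Suffixed `ko:.glo.nug.pub` (4 syllables):
  Weights: 2 glo L, 3 nug H, 4 pub H.
  The penult (syllable 3, nug) is heavy, so it takes stress.
  → primary stress on syllable 3.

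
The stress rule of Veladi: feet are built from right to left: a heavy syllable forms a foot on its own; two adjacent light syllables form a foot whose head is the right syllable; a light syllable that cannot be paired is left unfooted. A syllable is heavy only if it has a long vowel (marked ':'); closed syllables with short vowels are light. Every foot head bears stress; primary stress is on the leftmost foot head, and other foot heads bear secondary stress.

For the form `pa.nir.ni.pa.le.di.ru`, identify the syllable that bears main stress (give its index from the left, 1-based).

3

Weights: 1 pa L, 2 nir L, 3 ni L, 4 pa L, 5 le L, 6 di L, 7 ru L.
Parse right to left (heavy = foot alone; LL = one foot; stranded L unfooted): pa (nir.ˈni) (pa.ˈle) (di.ˈru).
Foot heads: 3, 5, 7.
Primary stress on the leftmost head = syllable 3.
Primary stress: syllable 3 → pa.nir.ˈni.pa.le.di.ru.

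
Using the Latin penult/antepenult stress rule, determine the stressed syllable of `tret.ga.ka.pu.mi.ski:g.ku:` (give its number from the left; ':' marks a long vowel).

6

Classical Latin: stress the penult if heavy (long vowel or closed), else the antepenult.
Weights: 5 mi L, 6 ski:g H, 7 ku: H.
The penult (syllable 6, ski:g) is heavy, so it takes stress.
Stress on syllable 6: tret.ga.ka.pu.mi.ˈski:g.ku:.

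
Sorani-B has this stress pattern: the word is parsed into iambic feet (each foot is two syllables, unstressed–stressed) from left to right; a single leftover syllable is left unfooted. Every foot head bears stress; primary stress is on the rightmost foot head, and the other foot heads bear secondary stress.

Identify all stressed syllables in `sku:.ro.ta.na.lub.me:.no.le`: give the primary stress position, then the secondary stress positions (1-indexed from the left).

Parse left to right into iambic (σˈσ) feet: (sku:.ˈro) (ta.ˈna) (lub.ˈme:) (no.ˈle).
Foot heads (stressed positions): 2, 4, 6, 8.
End Rule Rightmost: primary stress on the rightmost head = syllable 8.
Secondary stress on 2, 4, 6: sku:.ˌro.ta.ˌna.lub.ˌme:.no.ˈle.

primary 8, secondary 2, 4, 6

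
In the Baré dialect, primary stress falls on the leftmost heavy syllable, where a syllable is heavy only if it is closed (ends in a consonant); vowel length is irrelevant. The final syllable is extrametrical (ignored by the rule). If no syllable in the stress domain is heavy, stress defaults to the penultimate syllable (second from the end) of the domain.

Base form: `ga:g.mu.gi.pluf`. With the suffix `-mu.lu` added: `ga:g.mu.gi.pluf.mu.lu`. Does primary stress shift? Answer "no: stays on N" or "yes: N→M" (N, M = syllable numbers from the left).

Base `ga:g.mu.gi.pluf` (4 syllables):
  The final syllable (4, pluf) is extrametrical; the stress domain is syllables 1–3.
  Weights: 1 ga:g H, 2 mu L, 3 gi L.
  Heavy syllables in the domain: 1. The leftmost is syllable 1 (ga:g).
  → primary stress on syllable 1.
Suffixed `ga:g.mu.gi.pluf.mu.lu` (6 syllables):
  The final syllable (6, lu) is extrametrical; the stress domain is syllables 1–5.
  Weights: 1 ga:g H, 2 mu L, 3 gi L, 4 pluf H, 5 mu L.
  Heavy syllables in the domain: 1, 4. The leftmost is syllable 1 (ga:g).
  → primary stress on syllable 1.

no: stays on 1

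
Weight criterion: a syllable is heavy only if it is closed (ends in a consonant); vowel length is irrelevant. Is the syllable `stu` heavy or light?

`stu`: short vowel, open (no coda). Open (no coda) → light.

light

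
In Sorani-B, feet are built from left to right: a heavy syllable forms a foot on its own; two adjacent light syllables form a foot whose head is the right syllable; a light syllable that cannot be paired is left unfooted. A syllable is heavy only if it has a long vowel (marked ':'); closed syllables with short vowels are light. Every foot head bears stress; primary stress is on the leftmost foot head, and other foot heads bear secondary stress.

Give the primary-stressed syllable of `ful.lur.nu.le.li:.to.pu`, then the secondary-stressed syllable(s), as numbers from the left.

Weights: 1 ful L, 2 lur L, 3 nu L, 4 le L, 5 li: H, 6 to L, 7 pu L.
Parse left to right (heavy = foot alone; LL = one foot; stranded L unfooted): (ful.ˈlur) (nu.ˈle) (ˈli:) (to.ˈpu).
Foot heads: 2, 4, 5, 7.
Primary stress on the leftmost head = syllable 2.
Secondary stress on 4, 5, 7: ful.ˈlur.nu.ˌle.ˌli:.to.ˌpu.

primary 2, secondary 4, 5, 7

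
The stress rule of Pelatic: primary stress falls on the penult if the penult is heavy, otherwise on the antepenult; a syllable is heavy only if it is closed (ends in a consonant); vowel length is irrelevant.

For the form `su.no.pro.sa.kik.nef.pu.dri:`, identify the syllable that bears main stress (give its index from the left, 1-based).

Weights: 6 nef H, 7 pu L, 8 dri: L.
The penult (syllable 7, pu) is light, so stress falls on the antepenult (syllable 6, nef).
Primary stress: syllable 6 → su.no.pro.sa.kik.ˈnef.pu.dri:.

6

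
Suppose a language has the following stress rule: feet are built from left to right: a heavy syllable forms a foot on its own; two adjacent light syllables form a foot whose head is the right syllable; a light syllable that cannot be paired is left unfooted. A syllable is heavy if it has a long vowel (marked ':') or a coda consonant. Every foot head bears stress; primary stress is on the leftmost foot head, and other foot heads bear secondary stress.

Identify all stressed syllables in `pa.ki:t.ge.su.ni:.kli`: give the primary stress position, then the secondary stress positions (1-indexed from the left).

primary 2, secondary 4, 5

Weights: 1 pa L, 2 ki:t H, 3 ge L, 4 su L, 5 ni: H, 6 kli L.
Parse left to right (heavy = foot alone; LL = one foot; stranded L unfooted): pa (ˈki:t) (ge.ˈsu) (ˈni:) kli.
Foot heads: 2, 4, 5.
Primary stress on the leftmost head = syllable 2.
Secondary stress on 4, 5: pa.ˈki:t.ge.ˌsu.ˌni:.kli.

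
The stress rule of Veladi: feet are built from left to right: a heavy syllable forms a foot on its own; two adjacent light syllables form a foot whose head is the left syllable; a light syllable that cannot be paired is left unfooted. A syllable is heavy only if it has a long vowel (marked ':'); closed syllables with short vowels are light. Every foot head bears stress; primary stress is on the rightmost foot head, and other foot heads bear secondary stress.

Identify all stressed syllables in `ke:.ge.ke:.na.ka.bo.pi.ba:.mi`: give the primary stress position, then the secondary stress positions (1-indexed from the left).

Weights: 1 ke: H, 2 ge L, 3 ke: H, 4 na L, 5 ka L, 6 bo L, 7 pi L, 8 ba: H, 9 mi L.
Parse left to right (heavy = foot alone; LL = one foot; stranded L unfooted): (ˈke:) ge (ˈke:) (ˈna.ka) (ˈbo.pi) (ˈba:) mi.
Foot heads: 1, 3, 4, 6, 8.
Primary stress on the rightmost head = syllable 8.
Secondary stress on 1, 3, 4, 6: ˌke:.ge.ˌke:.ˌna.ka.ˌbo.pi.ˈba:.mi.

primary 8, secondary 1, 3, 4, 6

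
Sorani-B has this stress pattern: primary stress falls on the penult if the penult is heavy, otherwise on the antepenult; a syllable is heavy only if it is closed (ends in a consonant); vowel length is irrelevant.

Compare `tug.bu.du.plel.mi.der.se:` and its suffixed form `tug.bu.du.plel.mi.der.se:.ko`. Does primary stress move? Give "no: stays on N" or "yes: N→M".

Base `tug.bu.du.plel.mi.der.se:` (7 syllables):
  Weights: 5 mi L, 6 der H, 7 se: L.
  The penult (syllable 6, der) is heavy, so it takes stress.
  → primary stress on syllable 6.
Suffixed `tug.bu.du.plel.mi.der.se:.ko` (8 syllables):
  Weights: 6 der H, 7 se: L, 8 ko L.
  The penult (syllable 7, se:) is light, so stress falls on the antepenult (syllable 6, der).
  → primary stress on syllable 6.

no: stays on 6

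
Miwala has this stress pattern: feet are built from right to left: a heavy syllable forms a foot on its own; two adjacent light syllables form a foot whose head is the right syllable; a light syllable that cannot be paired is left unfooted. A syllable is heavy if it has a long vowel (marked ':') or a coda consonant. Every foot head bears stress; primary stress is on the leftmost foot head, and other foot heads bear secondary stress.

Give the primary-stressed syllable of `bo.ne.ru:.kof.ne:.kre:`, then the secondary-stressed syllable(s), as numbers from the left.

primary 2, secondary 3, 4, 5, 6

Weights: 1 bo L, 2 ne L, 3 ru: H, 4 kof H, 5 ne: H, 6 kre: H.
Parse right to left (heavy = foot alone; LL = one foot; stranded L unfooted): (bo.ˈne) (ˈru:) (ˈkof) (ˈne:) (ˈkre:).
Foot heads: 2, 3, 4, 5, 6.
Primary stress on the leftmost head = syllable 2.
Secondary stress on 3, 4, 5, 6: bo.ˈne.ˌru:.ˌkof.ˌne:.ˌkre:.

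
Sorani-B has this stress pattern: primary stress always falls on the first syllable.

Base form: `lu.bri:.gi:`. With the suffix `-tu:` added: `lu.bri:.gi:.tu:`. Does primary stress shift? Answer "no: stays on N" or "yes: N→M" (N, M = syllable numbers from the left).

Base `lu.bri:.gi:` (3 syllables):
  The word has 3 syllables; the first syllable is syllable 1 (lu).
  → primary stress on syllable 1.
Suffixed `lu.bri:.gi:.tu:` (4 syllables):
  The word has 4 syllables; the first syllable is syllable 1 (lu).
  → primary stress on syllable 1.

no: stays on 1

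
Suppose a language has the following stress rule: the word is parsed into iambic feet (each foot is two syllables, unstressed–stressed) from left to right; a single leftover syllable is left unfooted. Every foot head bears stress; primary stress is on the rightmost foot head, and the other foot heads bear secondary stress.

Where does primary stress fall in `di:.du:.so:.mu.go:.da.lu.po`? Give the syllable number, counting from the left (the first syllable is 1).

8

Parse left to right into iambic (σˈσ) feet: (di:.ˈdu:) (so:.ˈmu) (go:.ˈda) (lu.ˈpo).
Foot heads (stressed positions): 2, 4, 6, 8.
End Rule Rightmost: primary stress on the rightmost head = syllable 8.
Primary stress: syllable 8 → di:.du:.so:.mu.go:.da.lu.ˈpo.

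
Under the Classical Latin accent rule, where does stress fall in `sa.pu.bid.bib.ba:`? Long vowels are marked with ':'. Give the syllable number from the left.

4

Classical Latin: stress the penult if heavy (long vowel or closed), else the antepenult.
Weights: 3 bid H, 4 bib H, 5 ba: H.
The penult (syllable 4, bib) is heavy, so it takes stress.
Stress on syllable 4: sa.pu.bid.ˈbib.ba:.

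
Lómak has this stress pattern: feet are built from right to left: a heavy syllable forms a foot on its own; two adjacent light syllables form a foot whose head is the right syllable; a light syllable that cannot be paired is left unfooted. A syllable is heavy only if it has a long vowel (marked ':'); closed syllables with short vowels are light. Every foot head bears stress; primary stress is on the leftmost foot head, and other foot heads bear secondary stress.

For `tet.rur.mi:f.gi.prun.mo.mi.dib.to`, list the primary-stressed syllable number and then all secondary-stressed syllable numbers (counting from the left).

primary 2, secondary 3, 5, 7, 9

Weights: 1 tet L, 2 rur L, 3 mi:f H, 4 gi L, 5 prun L, 6 mo L, 7 mi L, 8 dib L, 9 to L.
Parse right to left (heavy = foot alone; LL = one foot; stranded L unfooted): (tet.ˈrur) (ˈmi:f) (gi.ˈprun) (mo.ˈmi) (dib.ˈto).
Foot heads: 2, 3, 5, 7, 9.
Primary stress on the leftmost head = syllable 2.
Secondary stress on 3, 5, 7, 9: tet.ˈrur.ˌmi:f.gi.ˌprun.mo.ˌmi.dib.ˌto.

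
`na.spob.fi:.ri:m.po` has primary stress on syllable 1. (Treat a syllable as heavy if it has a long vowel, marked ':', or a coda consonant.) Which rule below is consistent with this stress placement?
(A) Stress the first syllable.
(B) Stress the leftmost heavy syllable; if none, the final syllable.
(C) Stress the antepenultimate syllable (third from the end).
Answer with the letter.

A

Rule A → syllable 1 ✓.
Rule B → syllable 2 (observed: 1).
Rule C → syllable 3 (observed: 1).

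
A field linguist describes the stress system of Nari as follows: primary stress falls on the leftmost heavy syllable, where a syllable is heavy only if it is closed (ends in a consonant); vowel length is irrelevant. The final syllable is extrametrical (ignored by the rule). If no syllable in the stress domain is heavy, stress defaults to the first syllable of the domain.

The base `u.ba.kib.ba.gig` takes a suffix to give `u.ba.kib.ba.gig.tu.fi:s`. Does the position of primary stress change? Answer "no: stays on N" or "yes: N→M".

Base `u.ba.kib.ba.gig` (5 syllables):
  The final syllable (5, gig) is extrametrical; the stress domain is syllables 1–4.
  Weights: 1 u L, 2 ba L, 3 kib H, 4 ba L.
  Heavy syllables in the domain: 3. The leftmost is syllable 3 (kib).
  → primary stress on syllable 3.
Suffixed `u.ba.kib.ba.gig.tu.fi:s` (7 syllables):
  The final syllable (7, fi:s) is extrametrical; the stress domain is syllables 1–6.
  Weights: 1 u L, 2 ba L, 3 kib H, 4 ba L, 5 gig H, 6 tu L.
  Heavy syllables in the domain: 3, 5. The leftmost is syllable 3 (kib).
  → primary stress on syllable 3.

no: stays on 3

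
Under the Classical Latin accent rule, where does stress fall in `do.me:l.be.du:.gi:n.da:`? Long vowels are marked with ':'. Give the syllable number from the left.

Classical Latin: stress the penult if heavy (long vowel or closed), else the antepenult.
Weights: 4 du: H, 5 gi:n H, 6 da: H.
The penult (syllable 5, gi:n) is heavy, so it takes stress.
Stress on syllable 5: do.me:l.be.du:.ˈgi:n.da:.

5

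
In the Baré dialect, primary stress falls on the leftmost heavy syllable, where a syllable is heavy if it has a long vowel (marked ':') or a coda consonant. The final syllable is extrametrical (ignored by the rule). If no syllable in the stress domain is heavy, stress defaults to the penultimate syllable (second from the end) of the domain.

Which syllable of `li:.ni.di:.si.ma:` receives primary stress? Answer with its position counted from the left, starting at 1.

The final syllable (5, ma:) is extrametrical; the stress domain is syllables 1–4.
Weights: 1 li: H, 2 ni L, 3 di: H, 4 si L.
Heavy syllables in the domain: 1, 3. The leftmost is syllable 1 (li:).
Primary stress: syllable 1 → ˈli:.ni.di:.si.ma:.

1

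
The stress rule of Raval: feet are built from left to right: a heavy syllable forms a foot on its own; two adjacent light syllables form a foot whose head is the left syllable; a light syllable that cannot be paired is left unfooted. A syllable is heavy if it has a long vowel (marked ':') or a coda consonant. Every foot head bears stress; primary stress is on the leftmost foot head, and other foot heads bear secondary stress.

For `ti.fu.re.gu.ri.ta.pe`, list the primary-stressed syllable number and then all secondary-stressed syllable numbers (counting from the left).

primary 1, secondary 3, 5

Weights: 1 ti L, 2 fu L, 3 re L, 4 gu L, 5 ri L, 6 ta L, 7 pe L.
Parse left to right (heavy = foot alone; LL = one foot; stranded L unfooted): (ˈti.fu) (ˈre.gu) (ˈri.ta) pe.
Foot heads: 1, 3, 5.
Primary stress on the leftmost head = syllable 1.
Secondary stress on 3, 5: ˈti.fu.ˌre.gu.ˌri.ta.pe.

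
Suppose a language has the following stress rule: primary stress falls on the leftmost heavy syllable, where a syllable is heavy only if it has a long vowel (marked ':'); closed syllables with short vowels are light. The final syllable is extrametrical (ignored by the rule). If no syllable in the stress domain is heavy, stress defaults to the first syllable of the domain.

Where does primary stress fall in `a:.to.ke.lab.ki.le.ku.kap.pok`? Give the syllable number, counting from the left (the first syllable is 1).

The final syllable (9, pok) is extrametrical; the stress domain is syllables 1–8.
Weights: 1 a: H, 2 to L, 3 ke L, 4 lab L, 5 ki L, 6 le L, 7 ku L, 8 kap L.
Heavy syllables in the domain: 1. The leftmost is syllable 1 (a:).
Primary stress: syllable 1 → ˈa:.to.ke.lab.ki.le.ku.kap.pok.

1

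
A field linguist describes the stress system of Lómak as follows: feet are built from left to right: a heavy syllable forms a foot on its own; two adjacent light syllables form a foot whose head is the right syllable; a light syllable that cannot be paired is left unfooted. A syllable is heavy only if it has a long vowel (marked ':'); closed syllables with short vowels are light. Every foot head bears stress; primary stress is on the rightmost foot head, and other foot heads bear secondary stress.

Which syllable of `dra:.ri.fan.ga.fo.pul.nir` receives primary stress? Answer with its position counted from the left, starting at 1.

7

Weights: 1 dra: H, 2 ri L, 3 fan L, 4 ga L, 5 fo L, 6 pul L, 7 nir L.
Parse left to right (heavy = foot alone; LL = one foot; stranded L unfooted): (ˈdra:) (ri.ˈfan) (ga.ˈfo) (pul.ˈnir).
Foot heads: 1, 3, 5, 7.
Primary stress on the rightmost head = syllable 7.
Primary stress: syllable 7 → dra:.ri.fan.ga.fo.pul.ˈnir.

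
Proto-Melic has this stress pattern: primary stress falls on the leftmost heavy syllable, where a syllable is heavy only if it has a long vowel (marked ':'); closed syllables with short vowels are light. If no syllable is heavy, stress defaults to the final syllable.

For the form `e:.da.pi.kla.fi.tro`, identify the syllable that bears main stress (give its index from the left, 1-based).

1

Weights: 1 e: H, 2 da L, 3 pi L, 4 kla L, 5 fi L, 6 tro L.
Heavy syllables in the domain: 1. The leftmost is syllable 1 (e:).
Primary stress: syllable 1 → ˈe:.da.pi.kla.fi.tro.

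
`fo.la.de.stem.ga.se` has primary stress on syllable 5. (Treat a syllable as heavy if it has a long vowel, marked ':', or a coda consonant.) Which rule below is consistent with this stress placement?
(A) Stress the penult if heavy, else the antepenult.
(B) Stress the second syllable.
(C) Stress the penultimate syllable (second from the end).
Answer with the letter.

Rule A → syllable 4 (observed: 5).
Rule B → syllable 2 (observed: 5).
Rule C → syllable 5 ✓.

C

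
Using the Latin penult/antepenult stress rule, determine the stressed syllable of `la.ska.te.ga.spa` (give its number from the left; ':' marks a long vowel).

3

Classical Latin: stress the penult if heavy (long vowel or closed), else the antepenult.
Weights: 3 te L, 4 ga L, 5 spa L.
The penult (syllable 4, ga) is light, so stress falls on the antepenult (syllable 3, te).
Stress on syllable 3: la.ska.ˈte.ga.spa.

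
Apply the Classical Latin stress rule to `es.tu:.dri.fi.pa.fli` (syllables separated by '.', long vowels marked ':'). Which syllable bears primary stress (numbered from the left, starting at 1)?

4

Classical Latin: stress the penult if heavy (long vowel or closed), else the antepenult.
Weights: 4 fi L, 5 pa L, 6 fli L.
The penult (syllable 5, pa) is light, so stress falls on the antepenult (syllable 4, fi).
Stress on syllable 4: es.tu:.dri.ˈfi.pa.fli.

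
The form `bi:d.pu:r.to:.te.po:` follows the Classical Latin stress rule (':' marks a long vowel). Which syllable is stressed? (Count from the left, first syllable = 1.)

Classical Latin: stress the penult if heavy (long vowel or closed), else the antepenult.
Weights: 3 to: H, 4 te L, 5 po: H.
The penult (syllable 4, te) is light, so stress falls on the antepenult (syllable 3, to:).
Stress on syllable 3: bi:d.pu:r.ˈto:.te.po:.

3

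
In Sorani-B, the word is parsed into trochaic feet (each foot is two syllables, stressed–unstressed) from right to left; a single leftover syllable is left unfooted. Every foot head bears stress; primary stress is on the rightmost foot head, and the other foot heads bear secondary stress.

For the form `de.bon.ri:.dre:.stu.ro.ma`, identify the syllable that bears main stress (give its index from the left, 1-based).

6

Parse right to left into trochaic (ˈσσ) feet: de (ˈbon.ri:) (ˈdre:.stu) (ˈro.ma). Syllable 1 is left unfooted.
Foot heads (stressed positions): 2, 4, 6.
End Rule Rightmost: primary stress on the rightmost head = syllable 6.
Primary stress: syllable 6 → de.bon.ri:.dre:.stu.ˈro.ma.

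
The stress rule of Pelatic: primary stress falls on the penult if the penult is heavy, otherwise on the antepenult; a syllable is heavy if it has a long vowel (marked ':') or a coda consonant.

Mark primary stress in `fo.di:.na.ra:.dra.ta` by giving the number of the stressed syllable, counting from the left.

4

Weights: 4 ra: H, 5 dra L, 6 ta L.
The penult (syllable 5, dra) is light, so stress falls on the antepenult (syllable 4, ra:).
Primary stress: syllable 4 → fo.di:.na.ˈra:.dra.ta.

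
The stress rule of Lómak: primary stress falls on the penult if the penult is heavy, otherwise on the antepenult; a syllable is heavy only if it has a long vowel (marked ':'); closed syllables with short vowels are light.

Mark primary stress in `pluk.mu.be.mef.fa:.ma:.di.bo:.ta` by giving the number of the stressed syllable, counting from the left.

8

Weights: 7 di L, 8 bo: H, 9 ta L.
The penult (syllable 8, bo:) is heavy, so it takes stress.
Primary stress: syllable 8 → pluk.mu.be.mef.fa:.ma:.di.ˈbo:.ta.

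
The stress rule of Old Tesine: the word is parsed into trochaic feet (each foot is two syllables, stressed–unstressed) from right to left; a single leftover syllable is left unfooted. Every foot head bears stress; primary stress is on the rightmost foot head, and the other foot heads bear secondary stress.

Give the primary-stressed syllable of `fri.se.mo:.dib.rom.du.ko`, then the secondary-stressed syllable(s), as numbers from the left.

primary 6, secondary 2, 4

Parse right to left into trochaic (ˈσσ) feet: fri (ˈse.mo:) (ˈdib.rom) (ˈdu.ko). Syllable 1 is left unfooted.
Foot heads (stressed positions): 2, 4, 6.
End Rule Rightmost: primary stress on the rightmost head = syllable 6.
Secondary stress on 2, 4: fri.ˌse.mo:.ˌdib.rom.ˈdu.ko.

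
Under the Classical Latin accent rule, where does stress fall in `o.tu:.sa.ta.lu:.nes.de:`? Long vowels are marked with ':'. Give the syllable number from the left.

Classical Latin: stress the penult if heavy (long vowel or closed), else the antepenult.
Weights: 5 lu: H, 6 nes H, 7 de: H.
The penult (syllable 6, nes) is heavy, so it takes stress.
Stress on syllable 6: o.tu:.sa.ta.lu:.ˈnes.de:.

6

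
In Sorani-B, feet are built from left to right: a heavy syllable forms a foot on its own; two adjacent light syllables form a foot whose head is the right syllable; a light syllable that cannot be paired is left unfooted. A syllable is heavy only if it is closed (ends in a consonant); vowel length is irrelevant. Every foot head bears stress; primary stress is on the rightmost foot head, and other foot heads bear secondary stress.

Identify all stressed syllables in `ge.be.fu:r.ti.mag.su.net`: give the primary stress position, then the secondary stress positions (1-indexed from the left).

Weights: 1 ge L, 2 be L, 3 fu:r H, 4 ti L, 5 mag H, 6 su L, 7 net H.
Parse left to right (heavy = foot alone; LL = one foot; stranded L unfooted): (ge.ˈbe) (ˈfu:r) ti (ˈmag) su (ˈnet).
Foot heads: 2, 3, 5, 7.
Primary stress on the rightmost head = syllable 7.
Secondary stress on 2, 3, 5: ge.ˌbe.ˌfu:r.ti.ˌmag.su.ˈnet.

primary 7, secondary 2, 3, 5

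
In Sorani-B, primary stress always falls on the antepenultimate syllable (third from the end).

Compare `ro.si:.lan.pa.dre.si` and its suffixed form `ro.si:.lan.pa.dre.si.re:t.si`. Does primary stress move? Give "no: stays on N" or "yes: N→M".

yes: 4→6

Base `ro.si:.lan.pa.dre.si` (6 syllables):
  The word has 6 syllables; the antepenultimate syllable (third from the end) is syllable 4 (pa).
  → primary stress on syllable 4.
Suffixed `ro.si:.lan.pa.dre.si.re:t.si` (8 syllables):
  The word has 8 syllables; the antepenultimate syllable (third from the end) is syllable 6 (si).
  → primary stress on syllable 6.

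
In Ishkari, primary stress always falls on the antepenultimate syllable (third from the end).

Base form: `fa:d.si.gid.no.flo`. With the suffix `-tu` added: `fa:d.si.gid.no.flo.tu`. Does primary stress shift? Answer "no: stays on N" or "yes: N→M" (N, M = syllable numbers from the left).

yes: 3→4

Base `fa:d.si.gid.no.flo` (5 syllables):
  The word has 5 syllables; the antepenultimate syllable (third from the end) is syllable 3 (gid).
  → primary stress on syllable 3.
Suffixed `fa:d.si.gid.no.flo.tu` (6 syllables):
  The word has 6 syllables; the antepenultimate syllable (third from the end) is syllable 4 (no).
  → primary stress on syllable 4.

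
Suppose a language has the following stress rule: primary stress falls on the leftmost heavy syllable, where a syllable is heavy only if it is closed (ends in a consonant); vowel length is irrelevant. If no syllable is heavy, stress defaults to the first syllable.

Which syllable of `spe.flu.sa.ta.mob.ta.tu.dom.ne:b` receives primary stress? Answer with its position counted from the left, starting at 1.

5

Weights: 1 spe L, 2 flu L, 3 sa L, 4 ta L, 5 mob H, 6 ta L, 7 tu L, 8 dom H, 9 ne:b H.
Heavy syllables in the domain: 5, 8, 9. The leftmost is syllable 5 (mob).
Primary stress: syllable 5 → spe.flu.sa.ta.ˈmob.ta.tu.dom.ne:b.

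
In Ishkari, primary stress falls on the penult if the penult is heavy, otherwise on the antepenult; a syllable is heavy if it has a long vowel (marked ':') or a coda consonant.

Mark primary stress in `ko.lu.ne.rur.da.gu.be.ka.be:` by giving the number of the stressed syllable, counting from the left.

7

Weights: 7 be L, 8 ka L, 9 be: H.
The penult (syllable 8, ka) is light, so stress falls on the antepenult (syllable 7, be).
Primary stress: syllable 7 → ko.lu.ne.rur.da.gu.ˈbe.ka.be:.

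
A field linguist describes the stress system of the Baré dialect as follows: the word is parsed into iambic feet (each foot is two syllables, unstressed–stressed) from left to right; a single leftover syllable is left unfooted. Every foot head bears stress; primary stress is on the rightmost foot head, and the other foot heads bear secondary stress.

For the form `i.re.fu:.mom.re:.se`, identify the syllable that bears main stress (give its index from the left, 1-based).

Parse left to right into iambic (σˈσ) feet: (i.ˈre) (fu:.ˈmom) (re:.ˈse).
Foot heads (stressed positions): 2, 4, 6.
End Rule Rightmost: primary stress on the rightmost head = syllable 6.
Primary stress: syllable 6 → i.re.fu:.mom.re:.ˈse.

6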